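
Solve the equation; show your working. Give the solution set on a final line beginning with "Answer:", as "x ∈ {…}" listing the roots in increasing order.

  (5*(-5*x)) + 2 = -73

Step 1. [(5*(-5*x)) + 2 = -73] 2 comes off first (subtract 2), so sub: 5*(-5*x) = -75.
Step 2. [5*(-5*x) = -75] LHS = 5·(…); ÷5 both sides, so div: -5*x = -15.
Step 3. [-5*x = -15] LHS = -5·(…); ÷-5 both sides, so div: x = 3.

Answer: x ∈ {3}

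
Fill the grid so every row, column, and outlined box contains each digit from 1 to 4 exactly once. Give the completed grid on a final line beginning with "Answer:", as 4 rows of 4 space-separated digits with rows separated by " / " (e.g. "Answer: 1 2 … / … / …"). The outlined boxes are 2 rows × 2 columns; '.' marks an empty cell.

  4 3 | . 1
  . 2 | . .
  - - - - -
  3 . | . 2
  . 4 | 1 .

Step 1. [r2c3∈{3,4}] in col 3, 3 fits only at r2c3 ⇒ r2c3=3.
Step 2. [r4c1∈{2}] r4c1 has the single candidate 2. So r4c1=2.
Step 3. [r4c4∈{3}] r4c4's peers cover all but 3, so r4c4=3.
Step 4. [r3c3∈{4}] r3c3's peers cover all but 4 ⇒ r3c3=4.
Step 5. [r2c4∈{4}] nothing but 4 survives at r2c4. So r2c4=4.
Step 6. [r1c3∈{2}] nothing but 2 survives at r1c3, so r1c3=2.
Step 7. [r2c1∈{1}] r2c1's peers cover all but 1, so r2c1=1.
Step 8. [r3c2∈{1}] r3c2 is down to just 1, so r3c2=1.

Answer: 4 3 2 1 / 1 2 3 4 / 3 1 4 2 / 2 4 1 3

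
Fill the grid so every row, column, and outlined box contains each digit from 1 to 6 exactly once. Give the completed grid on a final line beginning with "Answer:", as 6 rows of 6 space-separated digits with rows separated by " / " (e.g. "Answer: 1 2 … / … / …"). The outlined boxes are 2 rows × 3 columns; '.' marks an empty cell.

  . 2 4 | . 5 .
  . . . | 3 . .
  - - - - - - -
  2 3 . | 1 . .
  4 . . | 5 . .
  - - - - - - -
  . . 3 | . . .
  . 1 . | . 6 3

Step 1. [r5c6∈{1,2,4,5}] col 6 places 5 nowhere but r5c6. So r5c6=5.
Step 2. [r4c2∈{6}] r4c2 is down to just 6, so r4c2=6.
Step 3. [r2c3∈{1,5,6}] across col 3, 6 lands solely at r2c3, so r2c3=6.
Step 4. [r6c4∈{2,4}] in row 6, 4 fits only at r6c4, so r6c4=4.
Step 5. [r6c1∈{5}] nothing but 5 survives at r6c1, so r6c1=5.
Step 6. [r2c1∈{1}] r2c1 has the single candidate 1 ⇒ r2c1=1.
Step 7. [r3c6∈{4,6}] 6 has one home in row 3: r3c6, so r3c6=6.
Step 8. [r4c6∈{2}] r4c6 is down to just 2 ⇒ r4c6=2.
Step 9. [r2c5∈{2,4}] in row 2, 2 fits only at r2c5 ⇒ r2c5=2.
Step 10. [r4c5∈{3}] nothing but 3 survives at r4c5 ⇒ r4c5=3.
Step 11. [r6c3∈{2}] nothing but 2 survives at r6c3 ⇒ r6c3=2.
Step 12. [r5c1∈{6}] nothing but 6 survives at r5c1 ⇒ r5c1=6.
Step 13. [r5c5∈{1}] r5c5's peers cover all but 1. So r5c5=1.
Step 14. [r1c6∈{1}] r1c6's peers cover all but 1 ⇒ r1c6=1.
Step 15. [r3c5∈{4}] nothing but 4 survives at r3c5, so r3c5=4.
Step 16. [r5c4∈{2}] r5c4 is down to just 2, so r5c4=2.
Step 17. [r2c6∈{4}] r2c6's peers cover all but 4. So r2c6=4.
Step 18. [r1c4∈{6}] r1c4's peers cover all but 6 ⇒ r1c4=6.
Step 19. [r1c1∈{3}] nothing but 3 survives at r1c1 ⇒ r1c1=3.
Step 20. [r4c3∈{1}] r4c3 has the single candidate 1 ⇒ r4c3=1.
Step 21. [r2c2∈{5}] r2c2 has the single candidate 5. So r2c2=5.
Step 22. [r5c2∈{4}] r5c2's peers cover all but 4, so r5c2=4.
Step 23. [r3c3∈{5}] r3c3 has the single candidate 5. So r3c3=5.

Answer: 3 2 4 6 5 1 / 1 5 6 3 2 4 / 2 3 5 1 4 6 / 4 6 1 5 3 2 / 6 4 3 2 1 5 / 5 1 2 4 6 3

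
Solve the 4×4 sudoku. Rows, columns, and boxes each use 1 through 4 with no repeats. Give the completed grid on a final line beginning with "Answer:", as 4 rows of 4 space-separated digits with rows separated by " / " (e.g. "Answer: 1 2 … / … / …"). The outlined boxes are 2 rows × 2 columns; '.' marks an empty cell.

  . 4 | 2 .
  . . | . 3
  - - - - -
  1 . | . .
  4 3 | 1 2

Step 1. [r3c4∈{4}] nothing but 4 survives at r3c4. So r3c4=4.
Step 2. [r3c2∈{2}] r3c2's peers cover all but 2, so r3c2=2.
Step 3. [r2c2∈{1}] nothing but 1 survives at r2c2 ⇒ r2c2=1.
Step 4. [r1c1∈{3}] r1c1 is down to just 3, so r1c1=3.
Step 5. [r1c4∈{1}] r1c4 has the single candidate 1, so r1c4=1.
Step 6. [r2c1∈{2}] only 2 remains possible at r2c1. So r2c1=2.
Step 7. [r2c3∈{4}] r2c3 is down to just 4. So r2c3=4.
Step 8. [r3c3∈{3}] r3c3 has the single candidate 3 ⇒ r3c3=3.

Answer: 3 4 2 1 / 2 1 4 3 / 1 2 3 4 / 4 3 1 2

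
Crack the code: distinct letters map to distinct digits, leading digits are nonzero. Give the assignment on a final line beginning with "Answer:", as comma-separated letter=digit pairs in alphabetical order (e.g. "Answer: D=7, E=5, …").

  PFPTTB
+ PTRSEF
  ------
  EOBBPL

Step 1. [col 1: B + F ≡ L (mod 10)] B=5 is one option consistent with column 1 (B + F ≡ L (mod 10), carry-in 0) — take it. So B=5.
Step 2. [col 1: B + F ≡ L (mod 10)] L=9 is one option consistent with column 1 (B + F ≡ L (mod 10), carry-in 0) — take it ⇒ L=9.
Step 3. [col 1: B + F ≡ L (mod 10)] in column 1 we have B+F≡L with carry-in 0; given B=5, L=9 and digits 5,9 already taken and all letters distinct, that pins F to 4. So F=4.
Step 4. [col 2: T + E ≡ P (mod 10)] several values work for E in column 2 (T + E ≡ P (mod 10), carry-in 0); try E=7, so E=7.
Step 5. [col 2: T + E ≡ P (mod 10)] column 2 (T + E ≡ P (mod 10), carry-in 0) doesn't pin P yet; pick P=3 and continue. So P=3.
Step 6. [col 2: T + E ≡ P (mod 10)] column 2: given E=7, P=3, carry-in 0, and digits 3,4,5,7,9 already taken and all letters distinct, T+E≡P (mod 10) forces T=6. So T=6.
Step 7. [col 3: T + S ≡ B (mod 10)] from column 3 (T=6, B=5, carry-in 1, digits 3,4,5,6,7,9 already taken and all letters distinct): S must equal 8. So S=8.
Step 8. [col 4: P + R ≡ B (mod 10)] column 4 reads P+R+carry(1)=B with P=3, B=5; with digits 3,4,5,6,7,8,9 already taken and all letters distinct, the only value for R is 1 ⇒ R=1.
Step 9. [col 5: F + T ≡ O (mod 10)] from column 5 (F=4, T=6, carry-in 0, digits 1,3,4,5,6,7,8,9 already taken and all letters distinct): O must equal 0. So O=0.

Answer: B=5, E=7, F=4, L=9, O=0, P=3, R=1, S=8, T=6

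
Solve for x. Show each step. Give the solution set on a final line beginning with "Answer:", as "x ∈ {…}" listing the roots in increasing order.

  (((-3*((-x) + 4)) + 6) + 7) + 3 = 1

Step 1. [(((-3*((-x) + 4)) + 6) + 7) + 3 = 1] peel the +3: subtract 3 from each side ⇒ sub: ((-3*((-x) + 4)) + 6) + 7 = -2.
Step 2. [((-3*((-x) + 4)) + 6) + 7 = -2] peel the +7: subtract 7 from each side, so sub: (-3*((-x) + 4)) + 6 = -9.
Step 3. [(-3*((-x) + 4)) + 6 = -9] -3 | LHS and -3 | -9: pull -3 out, so factor: ((-x) + 4) - 2 = 3.
Step 4. [((-x) + 4) - 2 = 3] 2 comes off first (add 2) ⇒ sub: (-x) + 4 = 5.
Step 5. [(-x) + 4 = 5] subtract 4: x sits inside (… + 4). So sub: -x = 1.
Step 6. [-x = 1] flip signs both sides. So neg: x = -1.

Answer: x ∈ {-1}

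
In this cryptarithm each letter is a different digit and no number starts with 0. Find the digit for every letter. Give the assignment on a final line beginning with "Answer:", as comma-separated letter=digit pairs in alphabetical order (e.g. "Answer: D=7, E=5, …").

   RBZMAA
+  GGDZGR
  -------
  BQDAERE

Step 1. [col 1: A + R ≡ E (mod 10)] A=2 is one option consistent with column 1 (A + R ≡ E (mod 10), carry-in 0) — take it. So A=2.
Step 2. [B] the sum has 7 digits but both addends have 6; that extra leading digit B is the final carry, namely 1 ⇒ B=1.
Step 3. [col 1: A + R ≡ E (mod 10)] no forcing yet in column 1 (carry-in 0); E=0 is free and consistent — try it. So E=0.
Step 4. [col 1: A + R ≡ E (mod 10)] in column 1 we have A+R≡E with carry-in 0; given A=2, E=0 and digits 0,1,2 already taken and all letters distinct, that pins R to 8. So R=8.
Step 5. [col 2: A + G ≡ R (mod 10)] in column 2 we have A+G≡R with carry-in 1; given A=2, R=8 and digits 0,1,2,8 already taken and all letters distinct, that pins G to 5 ⇒ G=5.
Step 6. [col 3: M + Z ≡ E (mod 10)] no forcing yet in column 3 (carry-in 0); M=6 is free and consistent — try it, so M=6.
Step 7. [col 3: M + Z ≡ E (mod 10)] from column 3 (M=6, E=0, carry-in 0, digits 0,1,2,5,6,8 already taken and all letters distinct): Z must equal 4, so Z=4.
Step 8. [col 4: Z + D ≡ A (mod 10)] in column 4 we have Z+D≡A with carry-in 1; given Z=4, A=2 and digits 0,1,2,4,5,6,8 already taken and all letters distinct, that pins D to 7. So D=7.
Step 9. [col 6: R + G ≡ Q (mod 10)] in column 6 we have R+G≡Q with carry-in 0; given R=8, G=5 and digits 0,1,2,4,5,6,7,8 already taken and all letters distinct, that pins Q to 3 ⇒ Q=3.

Answer: A=2, B=1, D=7, E=0, G=5, M=6, Q=3, R=8, Z=4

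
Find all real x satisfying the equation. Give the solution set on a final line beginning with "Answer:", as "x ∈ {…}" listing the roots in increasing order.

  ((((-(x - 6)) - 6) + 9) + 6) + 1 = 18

Step 1. [((((-(x - 6)) - 6) + 9) + 6) + 1 = 18] +1 is outermost — subtract 1 both sides, so sub: (((-(x - 6)) - 6) + 9) + 6 = 17.
Step 2. [(((-(x - 6)) - 6) + 9) + 6 = 17] the outer +6 inverts by subtracting 6. So sub: ((-(x - 6)) - 6) + 9 = 11.
Step 3. [((-(x - 6)) - 6) + 9 = 11] subtract 9: x sits inside (… + 9). So sub: (-(x - 6)) - 6 = 2.
Step 4. [(-(x - 6)) - 6 = 2] peel the -6: add 6 from each side ⇒ sub: -(x - 6) = 8.
Step 5. [-(x - 6) = 8] leading − — multiply by −1. So neg: x - 6 = -8.
Step 6. [x - 6 = -8] peel the -6: add 6 from each side. So sub: x = -2.

Answer: x ∈ {-2}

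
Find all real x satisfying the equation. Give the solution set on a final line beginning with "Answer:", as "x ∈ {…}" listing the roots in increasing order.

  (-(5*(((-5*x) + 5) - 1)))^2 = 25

Step 1. [(-(5*(((-5*x) + 5) - 1)))^2 = 25] LHS squared, RHS 25 ≥ 0: apply √ (±), so sqrt: -(5*(((-5*x) + 5) - 1)) = 5 or -5.
Step 2. [-(5*(((-5*x) + 5) - 1)) = 5 or -5] flip signs both sides ⇒ neg: 5*(((-5*x) + 5) - 1) = -5 or 5.
Step 3. [5*(((-5*x) + 5) - 1) = -5 or 5] LHS = 5·(…); ÷5 both sides, so div: ((-5*x) + 5) - 1 = -1 or 1.
Step 4. [((-5*x) + 5) - 1 = -1 or 1] peel the -1: add 1 from each side. So sub: (-5*x) + 5 = 0 or 2.
Step 5. [(-5*x) + 5 = 0 or 2] subtract 5: x sits inside (… + 5), so sub: -5*x = -5 or -3.
Step 6. [-5*x = -5 or -3] leading coefficient -5: divide by -5. So div: x = 1 or 3/5.

Answer: x ∈ {3/5, 1}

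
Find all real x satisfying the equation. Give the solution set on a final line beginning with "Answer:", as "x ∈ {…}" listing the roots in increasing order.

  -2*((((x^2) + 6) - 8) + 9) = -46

Step 1. [-2*((((x^2) + 6) - 8) + 9) = -46] -2·(inner) — divide through by -2, so div: (((x^2) + 6) - 8) + 9 = 23.
Step 2. [(((x^2) + 6) - 8) + 9 = 23] the outer +9 inverts by subtracting 9, so sub: ((x^2) + 6) - 8 = 14.
Step 3. [((x^2) + 6) - 8 = 14] the outer -8 inverts by adding 8. So sub: (x^2) + 6 = 22.
Step 4. [(x^2) + 6 = 22] +6 is outermost — subtract 6 both sides. So sub: x^2 = 16.
Step 5. [x^2 = 16] √ both sides: 16 ≥ 0 gives two branches. So sqrt: x = 4 or -4.

Answer: x ∈ {-4, 4}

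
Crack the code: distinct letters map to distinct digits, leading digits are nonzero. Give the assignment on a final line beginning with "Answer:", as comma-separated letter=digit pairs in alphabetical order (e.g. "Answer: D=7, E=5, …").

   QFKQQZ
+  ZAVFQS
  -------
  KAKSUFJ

Step 1. [col 1: Z + S ≡ J (mod 10)] column 1 (Z + S ≡ J (mod 10), carry-in 0) doesn't pin Z yet; pick Z=7 and continue ⇒ Z=7.
Step 2. [K] the sum has 7 digits but both addends have 6; that extra leading digit K is the final carry, namely 1, so K=1.
Step 3. [col 1: Z + S ≡ J (mod 10)] J=5 is one option consistent with column 1 (Z + S ≡ J (mod 10), carry-in 0) — take it, so J=5.
Step 4. [col 1: Z + S ≡ J (mod 10)] from column 1 (Z=7, J=5, carry-in 0, digits 1,5,7 already taken and all letters distinct): S must equal 8 ⇒ S=8.
Step 5. [col 2: Q + Q ≡ F (mod 10)] no forcing yet in column 2 (carry-in 1); Q=4 is free and consistent — try it ⇒ Q=4.
Step 6. [col 2: Q + Q ≡ F (mod 10)] from column 2 (Q=4, carry-in 1, digits 1,4,5,7,8 already taken and all letters distinct): F must equal 9, so F=9.
Step 7. [col 3: Q + F ≡ U (mod 10)] from column 3 (Q=4, F=9, carry-in 0, digits 1,4,5,7,8,9 already taken and all letters distinct): U must equal 3 ⇒ U=3.
Step 8. [col 4: K + V ≡ S (mod 10)] column 4 reads K+V+carry(1)=S with K=1, S=8; with digits 1,3,4,5,7,8,9 already taken and all letters distinct, the only value for V is 6 ⇒ V=6.
Step 9. [col 5: F + A ≡ K (mod 10)] in column 5 we have F+A≡K with carry-in 0; given F=9, K=1 and digits 1,3,4,5,6,7,8,9 already taken and all letters distinct, that pins A to 2. So A=2.

Answer: A=2, F=9, J=5, K=1, Q=4, S=8, U=3, V=6, Z=7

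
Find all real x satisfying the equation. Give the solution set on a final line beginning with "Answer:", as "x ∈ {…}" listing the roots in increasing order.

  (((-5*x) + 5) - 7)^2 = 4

Step 1. [(((-5*x) + 5) - 7)^2 = 4] √ both sides: 4 ≥ 0 gives two branches, so sqrt: ((-5*x) + 5) - 7 = 2 or -2.
Step 2. [((-5*x) + 5) - 7 = 2 or -2] -7 is outermost — add 7 both sides, so sub: (-5*x) + 5 = 9 or 5.
Step 3. [(-5*x) + 5 = 9 or 5] subtract 5: x sits inside (… + 5), so sub: -5*x = 4 or 0.
Step 4. [-5*x = 4 or 0] LHS = -5·(…); ÷-5 both sides. So div: x = -4/5 or 0.

Answer: x ∈ {-4/5, 0}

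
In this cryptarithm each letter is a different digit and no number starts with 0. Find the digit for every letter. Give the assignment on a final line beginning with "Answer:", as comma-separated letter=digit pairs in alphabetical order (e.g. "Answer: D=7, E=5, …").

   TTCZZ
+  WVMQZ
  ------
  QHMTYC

Step 1. [col 1: Z + Z ≡ C (mod 10)] several values work for C in column 1 (Z + Z ≡ C (mod 10), carry-in 0); try C=6. So C=6.
Step 2. [Q] Q is the leading digit of a 6-digit sum of two 5-digit numbers; the final carry is exactly 1. So Q=1.
Step 3. [col 1: Z + Z ≡ C (mod 10)] no forcing yet in column 1 (carry-in 0); Z=8 is free and consistent — try it. So Z=8.
Step 4. [col 2: Z + Q ≡ Y (mod 10)] from column 2 (Z=8, Q=1, carry-in 1, digits 1,6,8 already taken and all letters distinct): Y must equal 0 ⇒ Y=0.
Step 5. [col 3: C + M ≡ T (mod 10)] no forcing yet in column 3 (carry-in 1); M=7 is free and consistent — try it. So M=7.
Step 6. [col 3: C + M ≡ T (mod 10)] in column 3 we have C+M≡T with carry-in 1; given C=6, M=7 and digits 0,1,6,7,8 already taken and all letters distinct, that pins T to 4 ⇒ T=4.
Step 7. [col 4: T + V ≡ M (mod 10)] in column 4 we have T+V≡M with carry-in 1; given T=4, M=7 and digits 0,1,4,6,7,8 already taken and all letters distinct, that pins V to 2 ⇒ V=2.
Step 8. [col 5: T + W ≡ H (mod 10)] W=9 is one option consistent with column 5 (T + W ≡ H (mod 10), carry-in 0) — take it ⇒ W=9.
Step 9. [col 5: T + W ≡ H (mod 10)] column 5 reads T+W+carry(0)=H with T=4, W=9; with digits 0,1,2,4,6,7,8,9 already taken and all letters distinct, the only value for H is 3, so H=3.

Answer: C=6, H=3, M=7, Q=1, T=4, V=2, W=9, Y=0, Z=8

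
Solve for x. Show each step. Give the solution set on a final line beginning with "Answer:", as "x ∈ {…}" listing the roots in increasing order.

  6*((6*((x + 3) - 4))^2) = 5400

Step 1. [6*((6*((x + 3) - 4))^2) = 5400] 6·(inner) — divide through by 6 ⇒ div: (6*((x + 3) - 4))^2 = 900.
Step 2. [(6*((x + 3) - 4))^2 = 900] √ both sides: 900 ≥ 0 gives two branches, so sqrt: 6*((x + 3) - 4) = 30 or -30.
Step 3. [6*((x + 3) - 4) = 30 or -30] leading coefficient 6: divide by 6, so div: (x + 3) - 4 = 5 or -5.
Step 4. [(x + 3) - 4 = 5 or -5] add 4: x sits inside (… - 4). So sub: x + 3 = 9 or -1.
Step 5. [x + 3 = 9 or -1] peel the +3: subtract 3 from each side. So sub: x = 6 or -4.

Answer: x ∈ {-4, 6}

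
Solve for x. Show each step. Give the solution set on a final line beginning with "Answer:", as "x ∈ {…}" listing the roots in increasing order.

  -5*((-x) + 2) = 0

Step 1. [-5*((-x) + 2) = 0] -5·(inner) — divide through by -5 ⇒ div: (-x) + 2 = 0.
Step 2. [(-x) + 2 = 0] the outer +2 inverts by subtracting 2 ⇒ sub: -x = -2.
Step 3. [-x = -2] flip signs both sides. So neg: x = 2.

Answer: x ∈ {2}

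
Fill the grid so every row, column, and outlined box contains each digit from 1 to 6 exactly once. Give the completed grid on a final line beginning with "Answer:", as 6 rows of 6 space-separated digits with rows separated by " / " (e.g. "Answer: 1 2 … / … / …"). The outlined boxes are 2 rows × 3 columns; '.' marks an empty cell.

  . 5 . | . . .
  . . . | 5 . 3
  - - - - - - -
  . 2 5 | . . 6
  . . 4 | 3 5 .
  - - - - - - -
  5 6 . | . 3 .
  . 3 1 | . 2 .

Step 1. [r1c4∈{1,2,4,6}] in col 4, 2 fits only at r1c4, so r1c4=2.
Step 2. [r6c1∈{4}] only 4 remains possible at r6c1. So r6c1=4.
Step 3. [r4c2∈{1}] r4c2's peers cover all but 1, so r4c2=1.
Step 4. [r2c1∈{1,2,6}] across col 1, 2 lands solely at r2c1 ⇒ r2c1=2.
Step 5. [r2c5∈{1,4,6}] 1 has one home in row 2: r2c5, so r2c5=1.
Step 6. [r1c5∈{4,6}] col 5 places 6 nowhere but r1c5. So r1c5=6.
Step 7. [r3c4∈{1,4}] across row 3, 1 lands solely at r3c4 ⇒ r3c4=1.
Step 8. [r3c1∈{3}] nothing but 3 survives at r3c1. So r3c1=3.
Step 9. [r1c6∈{4}] r1c6 is down to just 4. So r1c6=4.
Step 10. [r2c2∈{4}] nothing but 4 survives at r2c2. So r2c2=4.
Step 11. [r3c5∈{4}] only 4 remains possible at r3c5, so r3c5=4.
Step 12. [r5c3∈{2}] r5c3 is down to just 2 ⇒ r5c3=2.
Step 13. [r1c1∈{1}] r1c1 is down to just 1 ⇒ r1c1=1.
Step 14. [r2c3∈{6}] nothing but 6 survives at r2c3 ⇒ r2c3=6.
Step 15. [r5c4∈{4}] only 4 remains possible at r5c4. So r5c4=4.
Step 16. [r4c6∈{2}] nothing but 2 survives at r4c6 ⇒ r4c6=2.
Step 17. [r6c4∈{6}] only 6 remains possible at r6c4, so r6c4=6.
Step 18. [r5c6∈{1}] r5c6 has the single candidate 1. So r5c6=1.
Step 19. [r6c6∈{5}] only 5 remains possible at r6c6 ⇒ r6c6=5.
Step 20. [r1c3∈{3}] only 3 remains possible at r1c3, so r1c3=3.
Step 21. [r4c1∈{6}] r4c1's peers cover all but 6 ⇒ r4c1=6.

Answer: 1 5 3 2 6 4 / 2 4 6 5 1 3 / 3 2 5 1 4 6 / 6 1 4 3 5 2 / 5 6 2 4 3 1 / 4 3 1 6 2 5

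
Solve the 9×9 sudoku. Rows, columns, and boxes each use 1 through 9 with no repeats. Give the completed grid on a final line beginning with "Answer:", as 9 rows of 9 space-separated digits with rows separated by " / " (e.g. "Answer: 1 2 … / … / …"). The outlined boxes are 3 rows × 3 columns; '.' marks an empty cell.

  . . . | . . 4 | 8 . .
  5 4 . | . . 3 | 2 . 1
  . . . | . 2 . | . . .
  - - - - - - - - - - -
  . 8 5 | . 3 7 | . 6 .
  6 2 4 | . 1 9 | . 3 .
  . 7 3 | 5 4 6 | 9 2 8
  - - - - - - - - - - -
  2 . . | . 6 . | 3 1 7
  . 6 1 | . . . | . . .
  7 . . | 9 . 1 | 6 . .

Step 1. [r8c1∈{3,4,8,9}] col 1 places 4 nowhere but r8c1 ⇒ r8c1=4.
Step 2. [r8c7∈{5}] nothing but 5 survives at r8c7, so r8c7=5.
Step 3. [r3c1∈{1,3,8,9}] in col 1, 8 fits only at r3c1 ⇒ r3c1=8.
Step 4. [r1c1∈{1,3,9}] 3 has one home in col 1: r1c1. So r1c1=3.
Step 5. [r3c6∈{5}] nothing but 5 survives at r3c6 ⇒ r3c6=5.
Step 6. [r7c6∈{8}] nothing but 8 survives at r7c6, so r7c6=8.
Step 7. [r7c3∈{9}] nothing but 9 survives at r7c3. So r7c3=9.
Step 8. [r2c5∈{7,8,9}] r2c5 is the only open cell in col 5 admitting 8 ⇒ r2c5=8.
Step 9. [r2c8∈{7,9}] r2c8 is the only open cell in row 2 admitting 9 ⇒ r2c8=9.
Step 10. [r4c9∈{4}] r4c9 has the single candidate 4. So r4c9=4.
Step 11. [r8c5∈{7}] r8c5 is down to just 7. So r8c5=7.
Step 12. [r8c6∈{2}] nothing but 2 survives at r8c6 ⇒ r8c6=2.
Step 13. [r3c7∈{4,7}] r3c7 is the only open cell in col 7 admitting 4. So r3c7=4.
Step 14. [r3c8∈{7}] r3c8 is down to just 7, so r3c8=7.
Step 15. [r3c3∈{6}] only 6 remains possible at r3c3, so r3c3=6.
Step 16. [r3c4∈{1}] r3c4's peers cover all but 1. So r3c4=1.
Step 17. [r1c9∈{5,6}] 6 has one home in col 9: r1c9. So r1c9=6.
Step 18. [r2c3∈{7}] only 7 remains possible at r2c3. So r2c3=7.
Step 19. [r6c1∈{1}] only 1 remains possible at r6c1 ⇒ r6c1=1.
Step 20. [r1c5∈{9}] r1c5 has the single candidate 9. So r1c5=9.
Step 21. [r9c3∈{8}] only 8 remains possible at r9c3. So r9c3=8.
Step 22. [r9c5∈{5}] r9c5 is down to just 5 ⇒ r9c5=5.
Step 23. [r8c4∈{3}] r8c4 has the single candidate 3. So r8c4=3.
Step 24. [r3c9∈{3}] r3c9's peers cover all but 3. So r3c9=3.
Step 25. [r7c2∈{5}] nothing but 5 survives at r7c2 ⇒ r7c2=5.
Step 26. [r7c4∈{4}] r7c4's peers cover all but 4 ⇒ r7c4=4.
Step 27. [r4c1∈{9}] r4c1 is down to just 9. So r4c1=9.
Step 28. [r5c9∈{5}] r5c9 is down to just 5 ⇒ r5c9=5.
Step 29. [r9c2∈{3}] r9c2 has the single candidate 3 ⇒ r9c2=3.
Step 30. [r4c7∈{1}] r4c7 has the single candidate 1, so r4c7=1.
Step 31. [r8c9∈{9}] r8c9's peers cover all but 9 ⇒ r8c9=9.
Step 32. [r9c8∈{4}] r9c8 has the single candidate 4, so r9c8=4.
Step 33. [r8c8∈{8}] only 8 remains possible at r8c8 ⇒ r8c8=8.
Step 34. [r2c4∈{6}] r2c4 has the single candidate 6, so r2c4=6.
Step 35. [r3c2∈{9}] r3c2 is down to just 9, so r3c2=9.
Step 36. [r1c3∈{2}] r1c3's peers cover all but 2, so r1c3=2.
Step 37. [r1c4∈{7}] r1c4 has the single candidate 7, so r1c4=7.
Step 38. [r5c4∈{8}] r5c4 is down to just 8 ⇒ r5c4=8.
Step 39. [r4c4∈{2}] only 2 remains possible at r4c4, so r4c4=2.
Step 40. [r1c8∈{5}] r1c8's peers cover all but 5. So r1c8=5.
Step 41. [r9c9∈{2}] r9c9 has the single candidate 2, so r9c9=2.
Step 42. [r5c7∈{7}] r5c7 is down to just 7, so r5c7=7.
Step 43. [r1c2∈{1}] r1c2 is down to just 1, so r1c2=1.

Answer: 3 1 2 7 9 4 8 5 6 / 5 4 7 6 8 3 2 9 1 / 8 9 6 1 2 5 4 7 3 / 9 8 5 2 3 7 1 6 4 / 6 2 4 8 1 9 7 3 5 / 1 7 3 5 4 6 9 2 8 / 2 5 9 4 6 8 3 1 7 / 4 6 1 3 7 2 5 8 9 / 7 3 8 9 5 1 6 4 2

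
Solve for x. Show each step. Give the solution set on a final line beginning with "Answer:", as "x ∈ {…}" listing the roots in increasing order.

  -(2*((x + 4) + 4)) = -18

Step 1. [-(2*((x + 4) + 4)) = -18] flip signs both sides, so neg: 2*((x + 4) + 4) = 18.
Step 2. [2*((x + 4) + 4) = 18] 2 out front; divide by 2. So div: (x + 4) + 4 = 9.
Step 3. [(x + 4) + 4 = 9] +4 is outermost — subtract 4 both sides. So sub: x + 4 = 5.
Step 4. [x + 4 = 5] the outer +4 inverts by subtracting 4. So sub: x = 1.

Answer: x ∈ {1}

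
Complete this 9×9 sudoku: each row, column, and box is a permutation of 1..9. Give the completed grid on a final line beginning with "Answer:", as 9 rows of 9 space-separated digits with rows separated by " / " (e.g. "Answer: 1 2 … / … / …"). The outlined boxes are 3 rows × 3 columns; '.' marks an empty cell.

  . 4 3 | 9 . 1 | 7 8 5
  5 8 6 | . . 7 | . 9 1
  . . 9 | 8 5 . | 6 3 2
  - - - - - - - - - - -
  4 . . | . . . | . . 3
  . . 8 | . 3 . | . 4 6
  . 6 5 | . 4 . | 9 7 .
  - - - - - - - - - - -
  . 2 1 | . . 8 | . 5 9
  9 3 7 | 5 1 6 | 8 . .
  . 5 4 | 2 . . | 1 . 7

Step 1. [r4c3∈{2}] only 2 remains possible at r4c3 ⇒ r4c3=2.
Step 2. [r7c4∈{3,4,7}] 4 has one home in box 8: r7c4 ⇒ r7c4=4.
Step 3. [r6c4∈{1}] only 1 remains possible at r6c4 ⇒ r6c4=1.
Step 4. [r5c4∈{7}] r5c4 has the single candidate 7, so r5c4=7.
Step 5. [r5c1∈{1}] r5c1 has the single candidate 1 ⇒ r5c1=1.
Step 6. [r9c5∈{9}] r9c5's peers cover all but 9, so r9c5=9.
Step 7. [r5c2∈{9}] r5c2 is down to just 9, so r5c2=9.
Step 8. [r5c7∈{2,5}] r5c7 is the only open cell in col 7 admitting 2 ⇒ r5c7=2.
Step 9. [r1c5∈{2,6}] across row 1, 6 lands solely at r1c5 ⇒ r1c5=6.
Step 10. [r4c6∈{5,9}] across row 4, 9 lands solely at r4c6, so r4c6=9.
Step 11. [r9c1∈{6,8}] across row 9, 8 lands solely at r9c1 ⇒ r9c1=8.
Step 12. [r4c2∈{7}] r4c2 has the single candidate 7 ⇒ r4c2=7.
Step 13. [r8c9∈{4}] only 4 remains possible at r8c9 ⇒ r8c9=4.
Step 14. [r8c8∈{2}] r8c8 has the single candidate 2. So r8c8=2.
Step 15. [r4c7∈{5}] r4c7 has the single candidate 5, so r4c7=5.
Step 16. [r4c5∈{8}] r4c5 is down to just 8. So r4c5=8.
Step 17. [r6c6∈{2}] only 2 remains possible at r6c6, so r6c6=2.
Step 18. [r3c1∈{7}] r3c1 has the single candidate 7 ⇒ r3c1=7.
Step 19. [r6c9∈{8}] r6c9's peers cover all but 8. So r6c9=8.
Step 20. [r2c7∈{4}] r2c7 is down to just 4. So r2c7=4.
Step 21. [r4c8∈{1}] r4c8 has the single candidate 1, so r4c8=1.
Step 22. [r4c4∈{6}] r4c4 is down to just 6. So r4c4=6.
Step 23. [r1c1∈{2}] r1c1 is down to just 2. So r1c1=2.
Step 24. [r9c6∈{3}] only 3 remains possible at r9c6. So r9c6=3.
Step 25. [r7c7∈{3}] r7c7's peers cover all but 3 ⇒ r7c7=3.
Step 26. [r6c1∈{3}] only 3 remains possible at r6c1 ⇒ r6c1=3.
Step 27. [r3c2∈{1}] r3c2 is down to just 1, so r3c2=1.
Step 28. [r5c6∈{5}] nothing but 5 survives at r5c6, so r5c6=5.
Step 29. [r3c6∈{4}] nothing but 4 survives at r3c6 ⇒ r3c6=4.
Step 30. [r2c5∈{2}] r2c5's peers cover all but 2. So r2c5=2.
Step 31. [r7c5∈{7}] only 7 remains possible at r7c5. So r7c5=7.
Step 32. [r2c4∈{3}] nothing but 3 survives at r2c4 ⇒ r2c4=3.
Step 33. [r7c1∈{6}] r7c1's peers cover all but 6. So r7c1=6.
Step 34. [r9c8∈{6}] only 6 remains possible at r9c8 ⇒ r9c8=6.

Answer: 2 4 3 9 6 1 7 8 5 / 5 8 6 3 2 7 4 9 1 / 7 1 9 8 5 4 6 3 2 / 4 7 2 6 8 9 5 1 3 / 1 9 8 7 3 5 2 4 6 / 3 6 5 1 4 2 9 7 8 / 6 2 1 4 7 8 3 5 9 / 9 3 7 5 1 6 8 2 4 / 8 5 4 2 9 3 1 6 7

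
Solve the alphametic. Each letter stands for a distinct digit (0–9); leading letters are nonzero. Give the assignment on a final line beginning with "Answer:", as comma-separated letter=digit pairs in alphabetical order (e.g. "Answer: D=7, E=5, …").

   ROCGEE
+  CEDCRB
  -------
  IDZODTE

Step 1. [I] I is the leading digit of a 7-digit sum of two 6-digit numbers; the final carry is exactly 1 ⇒ I=1.
Step 2. [col 1: E + B ≡ E (mod 10)] column 1 reads E+B+carry(0)=E with nothing yet; with digits 1 already taken and all letters distinct, the only value for B is 0 ⇒ B=0.
Step 3. [col 1: E + B ≡ E (mod 10)] E=4 is one option consistent with column 1 (E + B ≡ E (mod 10), carry-in 0) — take it. So E=4.
Step 4. [col 2: E + R ≡ T (mod 10)] column 2 (E + R ≡ T (mod 10), carry-in 0) doesn't pin T yet; pick T=3 and continue, so T=3.
Step 5. [col 2: E + R ≡ T (mod 10)] in column 2 we have E+R≡T with carry-in 0; given E=4, T=3 and digits 0,1,3,4 already taken and all letters distinct, that pins R to 9, so R=9.
Step 6. [col 3: G + C ≡ D (mod 10)] column 3 (G + C ≡ D (mod 10), carry-in 1) doesn't pin C yet; pick C=6 and continue ⇒ C=6.
Step 7. [col 3: G + C ≡ D (mod 10)] no forcing yet in column 3 (carry-in 1); G=8 is free and consistent — try it. So G=8.
Step 8. [col 3: G + C ≡ D (mod 10)] in column 3 we have G+C≡D with carry-in 1; given G=8, C=6 and digits 0,1,3,4,6,8,9 already taken and all letters distinct, that pins D to 5. So D=5.
Step 9. [col 4: C + D ≡ O (mod 10)] column 4 reads C+D+carry(1)=O with C=6, D=5; with digits 0,1,3,4,5,6,8,9 already taken and all letters distinct, the only value for O is 2 ⇒ O=2.
Step 10. [col 5: O + E ≡ Z (mod 10)] column 5 reads O+E+carry(1)=Z with O=2, E=4; with digits 0,1,2,3,4,5,6,8,9 already taken and all letters distinct, the only value for Z is 7 ⇒ Z=7.

Answer: B=0, C=6, D=5, E=4, G=8, I=1, O=2, R=9, T=3, Z=7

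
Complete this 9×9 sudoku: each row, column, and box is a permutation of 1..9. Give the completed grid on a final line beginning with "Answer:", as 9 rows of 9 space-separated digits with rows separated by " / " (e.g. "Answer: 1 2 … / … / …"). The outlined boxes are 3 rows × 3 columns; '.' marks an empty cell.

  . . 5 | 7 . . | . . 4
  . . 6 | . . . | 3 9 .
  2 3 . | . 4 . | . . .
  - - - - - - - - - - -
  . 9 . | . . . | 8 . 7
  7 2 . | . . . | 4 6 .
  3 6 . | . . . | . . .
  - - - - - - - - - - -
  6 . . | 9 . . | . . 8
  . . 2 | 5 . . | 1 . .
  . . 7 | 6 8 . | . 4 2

Step 1. [r9c6∈{1,3}] r9c6 is the only open cell in row 9 admitting 3 ⇒ r9c6=3.
Step 2. [r1c5∈{1,2,3,6,9}] in row 1, 3 fits only at r1c5 ⇒ r1c5=3.
Step 3. [r4c1∈{1,4,5}] box 4 places 5 nowhere but r4c1 ⇒ r4c1=5.
Step 4. [r8c5∈{7}] r8c5's peers cover all but 7 ⇒ r8c5=7.
Step 5. [r6c6∈{1,2,4,5,7,8,9}] row 6 places 7 nowhere but r6c6, so r6c6=7.
Step 6. [r3c3∈{1,8,9}] 9 has one home in col 3: r3c3. So r3c3=9.
Step 7. [r1c6∈{1,2,6,8,9}] row 1 places 9 nowhere but r1c6 ⇒ r1c6=9.
Step 8. [r3c6∈{1,5,6,8}] box 2 places 6 nowhere but r3c6, so r3c6=6.
Step 9. [r8c6∈{4}] r8c6 has the single candidate 4. So r8c6=4.
Step 10. [r2c2∈{1,4,7,8}] across row 2, 7 lands solely at r2c2. So r2c2=7.
Step 11. [r7c3∈{1,3,4}] col 3 places 3 nowhere but r7c3. So r7c3=3.
Step 12. [r8c9∈{3,6,9}] r8c9 is the only open cell in row 8 admitting 6 ⇒ r8c9=6.
Step 13. [r5c9∈{1,3,5,9}] 3 has one home in col 9: r5c9, so r5c9=3.
Step 14. [r6c9∈{1,5,9}] in col 9, 9 fits only at r6c9, so r6c9=9.
Step 15. [r4c4∈{1,2,3,4}] in row 4, 3 fits only at r4c4. So r4c4=3.
Step 16. [r6c4∈{1,2,4,8}] r6c4 is the only open cell in col 4 admitting 4. So r6c4=4.
Step 17. [r2c4∈{1,2,8}] r2c4 is the only open cell in col 4 admitting 2, so r2c4=2.
Step 18. [r2c1∈{1,4,8}] 4 has one home in row 2: r2c1 ⇒ r2c1=4.
Step 19. [r2c6∈{1,5,8}] row 2 places 8 nowhere but r2c6, so r2c6=8.
Step 20. [r3c4∈{1}] r3c4 is down to just 1, so r3c4=1.
Step 21. [r2c5∈{5}] only 5 remains possible at r2c5 ⇒ r2c5=5.
Step 22. [r3c8∈{5,7,8}] 8 has one home in row 3: r3c8 ⇒ r3c8=8.
Step 23. [r8c1∈{8,9}] in row 8, 9 fits only at r8c1, so r8c1=9.
Step 24. [r9c1∈{1}] r9c1's peers cover all but 1, so r9c1=1.
Step 25. [r3c7∈{5,7}] across row 3, 7 lands solely at r3c7 ⇒ r3c7=7.
Step 26. [r7c7∈{5}] r7c7 is down to just 5. So r7c7=5.
Step 27. [r6c7∈{2}] only 2 remains possible at r6c7, so r6c7=2.
Step 28. [r6c5∈{1}] nothing but 1 survives at r6c5 ⇒ r6c5=1.
Step 29. [r4c8∈{1}] nothing but 1 survives at r4c8 ⇒ r4c8=1.
Step 30. [r4c6∈{2}] only 2 remains possible at r4c6 ⇒ r4c6=2.
Step 31. [r1c2∈{1,8}] in row 1, 1 fits only at r1c2 ⇒ r1c2=1.
Step 32. [r6c3∈{8}] r6c3's peers cover all but 8. So r6c3=8.
Step 33. [r7c6∈{1}] r7c6's peers cover all but 1. So r7c6=1.
Step 34. [r4c5∈{6}] nothing but 6 survives at r4c5 ⇒ r4c5=6.
Step 35. [r5c4∈{8}] nothing but 8 survives at r5c4, so r5c4=8.
Step 36. [r9c7∈{9}] r9c7 has the single candidate 9 ⇒ r9c7=9.
Step 37. [r7c8∈{7}] r7c8 is down to just 7, so r7c8=7.
Step 38. [r8c8∈{3}] only 3 remains possible at r8c8 ⇒ r8c8=3.
Step 39. [r7c5∈{2}] r7c5's peers cover all but 2. So r7c5=2.
Step 40. [r6c8∈{5}] r6c8 is down to just 5. So r6c8=5.
Step 41. [r1c7∈{6}] r1c7's peers cover all but 6 ⇒ r1c7=6.
Step 42. [r7c2∈{4}] r7c2 is down to just 4. So r7c2=4.
Step 43. [r8c2∈{8}] r8c2 is down to just 8, so r8c2=8.
Step 44. [r1c1∈{8}] r1c1 has the single candidate 8. So r1c1=8.
Step 45. [r9c2∈{5}] r9c2's peers cover all but 5, so r9c2=5.
Step 46. [r3c9∈{5}] nothing but 5 survives at r3c9. So r3c9=5.
Step 47. [r5c3∈{1}] r5c3's peers cover all but 1. So r5c3=1.
Step 48. [r5c5∈{9}] only 9 remains possible at r5c5, so r5c5=9.
Step 49. [r1c8∈{2}] only 2 remains possible at r1c8, so r1c8=2.
Step 50. [r5c6∈{5}] r5c6 is down to just 5 ⇒ r5c6=5.
Step 51. [r2c9∈{1}] r2c9 is down to just 1, so r2c9=1.
Step 52. [r4c3∈{4}] r4c3's peers cover all but 4 ⇒ r4c3=4.

Answer: 8 1 5 7 3 9 6 2 4 / 4 7 6 2 5 8 3 9 1 / 2 3 9 1 4 6 7 8 5 / 5 9 4 3 6 2 8 1 7 / 7 2 1 8 9 5 4 6 3 / 3 6 8 4 1 7 2 5 9 / 6 4 3 9 2 1 5 7 8 / 9 8 2 5 7 4 1 3 6 / 1 5 7 6 8 3 9 4 2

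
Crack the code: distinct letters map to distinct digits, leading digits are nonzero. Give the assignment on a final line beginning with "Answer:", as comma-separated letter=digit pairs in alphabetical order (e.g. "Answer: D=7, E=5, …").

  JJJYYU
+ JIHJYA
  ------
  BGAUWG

Step 1. [col 1: U + A ≡ G (mod 10)] G=0 is one option consistent with column 1 (U + A ≡ G (mod 10), carry-in 0) — take it, so G=0.
Step 2. [col 1: U + A ≡ G (mod 10)] several values work for U in column 1 (U + A ≡ G (mod 10), carry-in 0); try U=2. So U=2.
Step 3. [col 1: U + A ≡ G (mod 10)] column 1: given U=2, G=0, carry-in 0, and digits 0,2 already taken and all letters distinct, U+A≡G (mod 10) forces A=8, so A=8.
Step 4. [col 2: Y + Y ≡ W (mod 10)] no forcing yet in column 2 (carry-in 1); W=5 is free and consistent — try it. So W=5.
Step 5. [col 2: Y + Y ≡ W (mod 10)] in column 2 we have Y+Y≡W with carry-in 1; given W=5 and digits 0,2,5,8 already taken and all letters distinct, that pins Y to 7. So Y=7.
Step 6. [col 3: Y + J ≡ U (mod 10)] column 3 reads Y+J+carry(1)=U with Y=7, U=2; with digits 0,2,5,7,8 already taken and all letters distinct, the only value for J is 4 ⇒ J=4.
Step 7. [col 4: J + H ≡ A (mod 10)] in column 4 we have J+H≡A with carry-in 1; given J=4, A=8 and digits 0,2,4,5,7,8 already taken and all letters distinct, that pins H to 3. So H=3.
Step 8. [col 5: J + I ≡ G (mod 10)] column 5: given J=4, G=0, carry-in 0, and digits 0,2,3,4,5,7,8 already taken and all letters distinct, J+I≡G (mod 10) forces I=6. So I=6.
Step 9. [col 6: J + J ≡ B (mod 10)] in column 6 we have J+J≡B with carry-in 1; given J=4 and digits 0,2,3,4,5,6,7,8 already taken and all letters distinct, that pins B to 9. So B=9.

Answer: A=8, B=9, G=0, H=3, I=6, J=4, U=2, W=5, Y=7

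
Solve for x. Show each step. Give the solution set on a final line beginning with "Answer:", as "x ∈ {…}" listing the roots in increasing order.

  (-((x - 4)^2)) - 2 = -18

Step 1. [(-((x - 4)^2)) - 2 = -18] add 2: x sits inside (… - 2), so sub: -((x - 4)^2) = -16.
Step 2. [-((x - 4)^2) = -16] LHS negated; negate both sides. So neg: (x - 4)^2 = 16.
Step 3. [(x - 4)^2 = 16] √ both sides: 16 ≥ 0 gives two branches. So sqrt: x - 4 = 4 or -4.
Step 4. [x - 4 = 4 or -4] the outer -4 inverts by adding 4. So sub: x = 8 or 0.

Answer: x ∈ {0, 8}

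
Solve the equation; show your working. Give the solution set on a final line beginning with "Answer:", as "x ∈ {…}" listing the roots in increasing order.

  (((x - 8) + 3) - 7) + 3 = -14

Step 1. [(((x - 8) + 3) - 7) + 3 = -14] the outer +3 inverts by subtracting 3. So sub: ((x - 8) + 3) - 7 = -17.
Step 2. [((x - 8) + 3) - 7 = -17] 7 comes off first (add 7). So sub: (x - 8) + 3 = -10.
Step 3. [(x - 8) + 3 = -10] 3 comes off first (subtract 3). So sub: x - 8 = -13.
Step 4. [x - 8 = -13] 8 comes off first (add 8). So sub: x = -5.

Answer: x ∈ {-5}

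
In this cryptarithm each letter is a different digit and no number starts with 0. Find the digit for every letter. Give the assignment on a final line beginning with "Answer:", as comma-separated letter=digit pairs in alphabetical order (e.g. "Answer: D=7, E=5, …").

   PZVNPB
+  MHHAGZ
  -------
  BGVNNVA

Step 1. [col 1: B + Z ≡ A (mod 10)] B=1 is one option consistent with column 1 (B + Z ≡ A (mod 10), carry-in 0) — take it ⇒ B=1.
Step 2. [col 1: B + Z ≡ A (mod 10)] Z=8 is one option consistent with column 1 (B + Z ≡ A (mod 10), carry-in 0) — take it. So Z=8.
Step 3. [col 1: B + Z ≡ A (mod 10)] column 1 reads B+Z+carry(0)=A with B=1, Z=8; with digits 1,8 already taken and all letters distinct, the only value for A is 9, so A=9.
Step 4. [col 2: P + G ≡ V (mod 10)] no forcing yet in column 2 (carry-in 0); V=0 is free and consistent — try it. So V=0.
Step 5. [col 2: P + G ≡ V (mod 10)] column 2 (P + G ≡ V (mod 10), carry-in 0) doesn't pin G yet; pick G=4 and continue ⇒ G=4.
Step 6. [col 2: P + G ≡ V (mod 10)] from column 2 (G=4, V=0, carry-in 0, digits 0,1,4,8,9 already taken and all letters distinct): P must equal 6, so P=6.
Step 7. [col 3: N + A ≡ N (mod 10)] no forcing yet in column 3 (carry-in 1); N=3 is free and consistent — try it ⇒ N=3.
Step 8. [col 4: V + H ≡ N (mod 10)] column 4 reads V+H+carry(1)=N with V=0, N=3; with digits 0,1,3,4,6,8,9 already taken and all letters distinct, the only value for H is 2. So H=2.
Step 9. [col 6: P + M ≡ G (mod 10)] column 6 reads P+M+carry(1)=G with P=6, G=4; with digits 0,1,2,3,4,6,8,9 already taken and all letters distinct, the only value for M is 7 ⇒ M=7.

Answer: A=9, B=1, G=4, H=2, M=7, N=3, P=6, V=0, Z=8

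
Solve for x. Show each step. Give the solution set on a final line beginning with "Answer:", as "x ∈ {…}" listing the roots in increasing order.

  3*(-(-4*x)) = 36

Step 1. [3*(-(-4*x)) = 36] 3 out front; divide by 3 ⇒ div: -(-4*x) = 12.
Step 2. [-(-4*x) = 12] leading − — multiply by −1, so neg: -4*x = -12.
Step 3. [-4*x = -12] leading coefficient -4: divide by -4 ⇒ div: x = 3.

Answer: x ∈ {3}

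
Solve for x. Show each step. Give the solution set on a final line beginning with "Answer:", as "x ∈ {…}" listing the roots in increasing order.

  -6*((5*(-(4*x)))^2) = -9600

Step 1. [-6*((5*(-(4*x)))^2) = -9600] LHS = -6·(…); ÷-6 both sides ⇒ div: (5*(-(4*x)))^2 = 1600.
Step 2. [(5*(-(4*x)))^2 = 1600] LHS squared, RHS 1600 ≥ 0: apply √ (±). So sqrt: 5*(-(4*x)) = 40 or -40.
Step 3. [5*(-(4*x)) = 40 or -40] LHS = 5·(…); ÷5 both sides, so div: -(4*x) = 8 or -8.
Step 4. [-(4*x) = 8 or -8] flip signs both sides, so neg: 4*x = -8 or 8.
Step 5. [4*x = -8 or 8] divide by the outer 4 ⇒ div: x = -2 or 2.

Answer: x ∈ {-2, 2}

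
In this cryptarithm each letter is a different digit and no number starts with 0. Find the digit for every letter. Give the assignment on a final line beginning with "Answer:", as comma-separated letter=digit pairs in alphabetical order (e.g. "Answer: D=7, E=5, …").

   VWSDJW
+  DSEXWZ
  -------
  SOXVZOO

Step 1. [col 1: W + Z ≡ O (mod 10)] no forcing yet in column 1 (carry-in 0); Z=8 is free and consistent — try it. So Z=8.
Step 2. [col 1: W + Z ≡ O (mod 10)] several values work for O in column 1 (W + Z ≡ O (mod 10), carry-in 0); try O=0 ⇒ O=0.
Step 3. [col 1: W + Z ≡ O (mod 10)] from column 1 (Z=8, O=0, carry-in 0, digits 0,8 already taken and all letters distinct): W must equal 2 ⇒ W=2.
Step 4. [col 2: J + W ≡ O (mod 10)] column 2: given W=2, O=0, carry-in 1, and digits 0,2,8 already taken and all letters distinct, J+W≡O (mod 10) forces J=7, so J=7.
Step 5. [col 3: D + X ≡ Z (mod 10)] several values work for D in column 3 (D + X ≡ Z (mod 10), carry-in 1); try D=4, so D=4.
Step 6. [S] the sum has 7 digits but both addends have 6; that extra leading digit S is the final carry, namely 1, so S=1.
Step 7. [col 3: D + X ≡ Z (mod 10)] in column 3 we have D+X≡Z with carry-in 1; given D=4, Z=8 and digits 0,1,2,4,7,8 already taken and all letters distinct, that pins X to 3, so X=3.
Step 8. [col 4: S + E ≡ V (mod 10)] in column 4 we have S+E≡V with carry-in 0; given S=1 and digits 0,1,2,3,4,7,8 already taken and all letters distinct, that pins V to 6 ⇒ V=6.
Step 9. [col 4: S + E ≡ V (mod 10)] in column 4 we have S+E≡V with carry-in 0; given S=1, V=6 and digits 0,1,2,3,4,6,7,8 already taken and all letters distinct, that pins E to 5, so E=5.

Answer: D=4, E=5, J=7, O=0, S=1, V=6, W=2, X=3, Z=8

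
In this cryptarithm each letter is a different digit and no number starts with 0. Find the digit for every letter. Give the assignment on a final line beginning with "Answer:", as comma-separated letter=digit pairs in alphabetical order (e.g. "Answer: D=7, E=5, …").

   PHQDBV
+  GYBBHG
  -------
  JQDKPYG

Step 1. [J] the sum has 7 digits but both addends have 6; that extra leading digit J is the final carry, namely 1 ⇒ J=1.
Step 2. [col 1: V + G ≡ G (mod 10)] column 1 reads V+G+carry(0)=G with nothing yet; with digits 1 already taken and all letters distinct, the only value for V is 0 ⇒ V=0.
Step 3. [col 1: V + G ≡ G (mod 10)] G=4 is one option consistent with column 1 (V + G ≡ G (mod 10), carry-in 0) — take it, so G=4.
Step 4. [col 2: B + H ≡ Y (mod 10)] B=2 is one option consistent with column 2 (B + H ≡ Y (mod 10), carry-in 0) — take it ⇒ B=2.
Step 5. [col 2: B + H ≡ Y (mod 10)] H=7 is one option consistent with column 2 (B + H ≡ Y (mod 10), carry-in 0) — take it, so H=7.
Step 6. [col 2: B + H ≡ Y (mod 10)] from column 2 (B=2, H=7, carry-in 0, digits 0,1,2,4,7 already taken and all letters distinct): Y must equal 9 ⇒ Y=9.
Step 7. [col 3: D + B ≡ P (mod 10)] several values work for P in column 3 (D + B ≡ P (mod 10), carry-in 0); try P=8, so P=8.
Step 8. [col 3: D + B ≡ P (mod 10)] from column 3 (B=2, P=8, carry-in 0, digits 0,1,2,4,7,8,9 already taken and all letters distinct): D must equal 6 ⇒ D=6.
Step 9. [col 4: Q + B ≡ K (mod 10)] in column 4 we have Q+B≡K with carry-in 0; given B=2 and digits 0,1,2,4,6,7,8,9 already taken and all letters distinct, that pins K to 5, so K=5.
Step 10. [col 4: Q + B ≡ K (mod 10)] column 4: given B=2, K=5, carry-in 0, and digits 0,1,2,4,5,6,7,8,9 already taken and all letters distinct, Q+B≡K (mod 10) forces Q=3. So Q=3.

Answer: B=2, D=6, G=4, H=7, J=1, K=5, P=8, Q=3, V=0, Y=9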